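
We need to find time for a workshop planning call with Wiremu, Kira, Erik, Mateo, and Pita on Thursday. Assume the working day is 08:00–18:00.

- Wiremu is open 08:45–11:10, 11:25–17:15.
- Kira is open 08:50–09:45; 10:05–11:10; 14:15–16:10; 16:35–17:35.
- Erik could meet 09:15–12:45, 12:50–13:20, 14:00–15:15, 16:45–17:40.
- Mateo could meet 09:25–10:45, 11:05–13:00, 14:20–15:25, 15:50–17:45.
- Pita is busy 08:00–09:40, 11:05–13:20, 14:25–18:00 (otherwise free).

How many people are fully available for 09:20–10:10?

2

Wiremu free: 08:45-11:10, 11:25-17:15.
Kira free: 08:50-09:45, 10:05-11:10, 14:15-16:10, 16:35-17:35.
Erik free: 09:15-12:45, 12:50-13:20, 14:00-15:15, 16:45-17:40.
Mateo free: 09:25-10:45, 11:05-13:00, 14:20-15:25, 15:50-17:45.
Pita free: 09:40-11:05, 13:20-14:25 (invert busy blocks within the working day).
Wiremu and Erik can make the full 09:20-10:10 slot — that's 2.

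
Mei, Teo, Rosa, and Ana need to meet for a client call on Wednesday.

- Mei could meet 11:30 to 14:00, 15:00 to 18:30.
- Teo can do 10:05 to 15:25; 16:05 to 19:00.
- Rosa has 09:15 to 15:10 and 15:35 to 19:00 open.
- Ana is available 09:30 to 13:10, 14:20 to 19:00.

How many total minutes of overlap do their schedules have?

Mei ∩ Teo: 11:30-14:00, 15:00-15:25, 16:05-18:30.
Mei ∩ Teo ∩ Rosa: 11:30-14:00, 15:00-15:10, 16:05-18:30.
Mei ∩ Teo ∩ Rosa ∩ Ana: 11:30-13:10, 15:00-15:10, 16:05-18:30.
So the common availability across everyone is 11:30-13:10, 15:00-15:10, 16:05-18:30.
Summing the common windows: 100 + 10 + 145 = 255 minutes.

255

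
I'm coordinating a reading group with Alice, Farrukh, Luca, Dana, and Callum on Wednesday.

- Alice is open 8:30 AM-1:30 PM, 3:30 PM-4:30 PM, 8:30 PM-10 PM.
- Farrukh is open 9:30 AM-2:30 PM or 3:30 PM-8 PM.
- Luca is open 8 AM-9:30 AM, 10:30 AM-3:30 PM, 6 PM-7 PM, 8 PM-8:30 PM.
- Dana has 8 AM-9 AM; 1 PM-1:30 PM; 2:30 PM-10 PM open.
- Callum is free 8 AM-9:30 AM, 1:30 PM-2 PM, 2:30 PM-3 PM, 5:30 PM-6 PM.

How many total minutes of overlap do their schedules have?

0

Alice ∩ Farrukh: 09:30-13:30, 15:30-16:30.
Alice ∩ Farrukh ∩ Luca: 10:30-13:30.
Alice ∩ Farrukh ∩ Luca ∩ Dana: 13:00-13:30.
Alice ∩ Farrukh ∩ Luca ∩ Dana ∩ Callum: ∅.
There is no time when everyone is free.
There is no common window, so the total is 0 minutes.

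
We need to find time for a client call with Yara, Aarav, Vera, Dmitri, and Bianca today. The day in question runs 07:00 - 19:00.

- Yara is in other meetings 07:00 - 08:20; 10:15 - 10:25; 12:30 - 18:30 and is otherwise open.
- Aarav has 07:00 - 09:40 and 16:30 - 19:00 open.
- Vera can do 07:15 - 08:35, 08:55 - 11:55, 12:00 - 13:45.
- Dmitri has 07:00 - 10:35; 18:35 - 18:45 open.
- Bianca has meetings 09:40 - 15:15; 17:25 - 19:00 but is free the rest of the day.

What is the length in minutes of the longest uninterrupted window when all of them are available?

Yara free: 08:20-10:15, 10:25-12:30, 18:30-19:00 (invert busy blocks within the working day).
Aarav free: 07:00-09:40, 16:30-19:00.
Vera free: 07:15-08:35, 08:55-11:55, 12:00-13:45.
Dmitri free: 07:00-10:35, 18:35-18:45.
Bianca free: 07:00-09:40, 15:15-17:25 (invert busy blocks within the working day).
Yara ∩ Aarav: 08:20-09:40, 18:30-19:00.
Yara ∩ Aarav ∩ Vera: 08:20-08:35, 08:55-09:40.
Yara ∩ Aarav ∩ Vera ∩ Dmitri: 08:20-08:35, 08:55-09:40.
Yara ∩ Aarav ∩ Vera ∩ Dmitri ∩ Bianca: 08:20-08:35, 08:55-09:40.
The longest is 08:55-09:40 at 45 minutes.

45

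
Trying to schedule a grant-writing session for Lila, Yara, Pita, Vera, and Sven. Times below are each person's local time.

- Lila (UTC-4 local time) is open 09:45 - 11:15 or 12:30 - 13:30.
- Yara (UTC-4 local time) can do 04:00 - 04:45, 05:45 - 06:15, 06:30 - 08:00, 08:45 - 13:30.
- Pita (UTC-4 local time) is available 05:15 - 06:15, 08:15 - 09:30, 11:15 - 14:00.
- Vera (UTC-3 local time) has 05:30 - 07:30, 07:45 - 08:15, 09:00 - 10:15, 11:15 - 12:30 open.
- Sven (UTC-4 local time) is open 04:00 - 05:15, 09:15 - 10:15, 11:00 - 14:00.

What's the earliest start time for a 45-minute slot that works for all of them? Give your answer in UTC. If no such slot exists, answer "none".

none

Lila in UTC: 13:45-15:15, 16:30-17:30 (add 4h to convert from UTC-4).
Yara in UTC: 08:00-08:45, 09:45-10:15, 10:30-12:00, 12:45-17:30 (add 4h to convert from UTC-4).
Pita in UTC: 09:15-10:15, 12:15-13:30, 15:15-18:00 (add 4h to convert from UTC-4).
Vera in UTC: 08:30-10:30, 10:45-11:15, 12:00-13:15, 14:15-15:30 (add 3h to convert from UTC-3).
Sven in UTC: 08:00-09:15, 13:15-14:15, 15:00-18:00 (add 4h to convert from UTC-4).
Lila ∩ Yara: 13:45-15:15, 16:30-17:30.
Lila ∩ Yara ∩ Pita: 16:30-17:30.
Lila ∩ Yara ∩ Pita ∩ Vera: ∅.
Lila ∩ Yara ∩ Pita ∩ Vera ∩ Sven: ∅.
There is no time when everyone is free.
No common window is at least 45 minutes long.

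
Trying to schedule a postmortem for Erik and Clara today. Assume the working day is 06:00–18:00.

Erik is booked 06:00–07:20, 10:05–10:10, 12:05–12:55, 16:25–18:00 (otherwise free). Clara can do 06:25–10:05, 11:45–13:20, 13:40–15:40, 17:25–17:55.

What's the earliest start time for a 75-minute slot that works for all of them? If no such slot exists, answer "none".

Erik free: 07:20-10:05, 10:10-12:05, 12:55-16:25 (invert busy blocks within the working day).
Clara free: 06:25-10:05, 11:45-13:20, 13:40-15:40, 17:25-17:55.
Erik ∩ Clara: 07:20-10:05, 11:45-12:05, 12:55-13:20, 13:40-15:40.
Those are the intersection windows.
The first common window of at least 75 minutes is 07:20-10:05, so the earliest start is 07:20.

07:20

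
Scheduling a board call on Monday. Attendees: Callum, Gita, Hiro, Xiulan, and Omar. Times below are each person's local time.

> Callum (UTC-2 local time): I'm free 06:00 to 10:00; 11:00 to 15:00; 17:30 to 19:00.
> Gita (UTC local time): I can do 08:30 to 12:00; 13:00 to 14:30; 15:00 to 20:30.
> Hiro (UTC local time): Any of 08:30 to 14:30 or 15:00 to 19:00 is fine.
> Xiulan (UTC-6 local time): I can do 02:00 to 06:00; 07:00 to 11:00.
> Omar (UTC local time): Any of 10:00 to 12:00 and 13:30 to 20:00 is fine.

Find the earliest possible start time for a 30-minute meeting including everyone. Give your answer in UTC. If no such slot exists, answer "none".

Callum in UTC: 08:00-12:00, 13:00-17:00, 19:30-21:00 (add 2h to convert from UTC-2).
Gita in UTC: 08:30-12:00, 13:00-14:30, 15:00-20:30.
Hiro in UTC: 08:30-14:30, 15:00-19:00.
Xiulan in UTC: 08:00-12:00, 13:00-17:00 (add 6h to convert from UTC-6).
Omar in UTC: 10:00-12:00, 13:30-20:00.
Callum ∩ Gita: 08:30-12:00, 13:00-14:30, 15:00-17:00, 19:30-20:30.
Callum ∩ Gita ∩ Hiro: 08:30-12:00, 13:00-14:30, 15:00-17:00.
Callum ∩ Gita ∩ Hiro ∩ Xiulan: 08:30-12:00, 13:00-14:30, 15:00-17:00.
Callum ∩ Gita ∩ Hiro ∩ Xiulan ∩ Omar: 10:00-12:00, 13:30-14:30, 15:00-17:00.
The first common window of at least 30 minutes is 10:00-12:00, so the earliest start is 10:00.

10:00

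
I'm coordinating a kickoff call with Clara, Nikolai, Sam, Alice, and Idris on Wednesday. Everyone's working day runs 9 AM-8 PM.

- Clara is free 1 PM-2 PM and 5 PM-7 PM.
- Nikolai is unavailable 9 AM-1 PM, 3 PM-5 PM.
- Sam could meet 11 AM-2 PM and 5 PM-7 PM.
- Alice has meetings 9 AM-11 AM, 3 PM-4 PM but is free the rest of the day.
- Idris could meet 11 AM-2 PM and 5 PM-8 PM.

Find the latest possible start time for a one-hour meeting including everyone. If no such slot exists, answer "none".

Clara free: 13:00-14:00, 17:00-19:00.
Nikolai free: 13:00-15:00, 17:00-20:00 (invert busy blocks within the working day).
Sam free: 11:00-14:00, 17:00-19:00.
Alice free: 11:00-15:00, 16:00-20:00 (invert busy blocks within the working day).
Idris free: 11:00-14:00, 17:00-20:00.
Clara ∩ Nikolai: 13:00-14:00, 17:00-19:00.
Clara ∩ Nikolai ∩ Sam: 13:00-14:00, 17:00-19:00.
Clara ∩ Nikolai ∩ Sam ∩ Alice: 13:00-14:00, 17:00-19:00.
Clara ∩ Nikolai ∩ Sam ∩ Alice ∩ Idris: 13:00-14:00, 17:00-19:00.
The last common window of at least 60 minutes is 17:00-19:00; a 60-minute meeting can start as late as 18:00 and still end by 19:00.

18:00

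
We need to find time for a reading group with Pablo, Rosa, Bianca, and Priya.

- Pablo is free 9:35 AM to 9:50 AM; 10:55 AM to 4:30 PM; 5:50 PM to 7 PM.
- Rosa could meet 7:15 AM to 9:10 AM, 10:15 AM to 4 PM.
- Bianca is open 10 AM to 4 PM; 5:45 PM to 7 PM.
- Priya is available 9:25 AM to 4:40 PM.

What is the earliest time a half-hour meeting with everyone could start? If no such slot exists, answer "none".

10:55

Pablo ∩ Rosa: 10:55-16:00.
Pablo ∩ Rosa ∩ Bianca: 10:55-16:00.
Pablo ∩ Rosa ∩ Bianca ∩ Priya: 10:55-16:00.
The first common window of at least 30 minutes is 10:55-16:00, so the earliest start is 10:55.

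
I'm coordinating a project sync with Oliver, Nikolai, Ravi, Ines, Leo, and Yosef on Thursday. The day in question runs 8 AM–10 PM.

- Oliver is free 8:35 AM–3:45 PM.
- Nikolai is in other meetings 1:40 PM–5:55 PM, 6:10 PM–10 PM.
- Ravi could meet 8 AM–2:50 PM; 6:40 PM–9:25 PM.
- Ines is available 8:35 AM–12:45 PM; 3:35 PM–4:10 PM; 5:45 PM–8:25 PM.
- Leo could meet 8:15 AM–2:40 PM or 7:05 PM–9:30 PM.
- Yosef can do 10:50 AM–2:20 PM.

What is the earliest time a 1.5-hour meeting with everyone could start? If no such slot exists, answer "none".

10:50

Oliver free: 08:35-15:45.
Nikolai free: 08:00-13:40, 17:55-18:10 (invert busy blocks within the working day).
Ravi free: 08:00-14:50, 18:40-21:25.
Ines free: 08:35-12:45, 15:35-16:10, 17:45-20:25.
Leo free: 08:15-14:40, 19:05-21:30.
Yosef free: 10:50-14:20.
Oliver ∩ Nikolai: 08:35-13:40.
Oliver ∩ Nikolai ∩ Ravi: 08:35-13:40.
Oliver ∩ Nikolai ∩ Ravi ∩ Ines: 08:35-12:45.
Oliver ∩ Nikolai ∩ Ravi ∩ Ines ∩ Leo: 08:35-12:45.
Oliver ∩ Nikolai ∩ Ravi ∩ Ines ∩ Leo ∩ Yosef: 10:50-12:45.
The first common window of at least 90 minutes is 10:50-12:45, so the earliest start is 10:50.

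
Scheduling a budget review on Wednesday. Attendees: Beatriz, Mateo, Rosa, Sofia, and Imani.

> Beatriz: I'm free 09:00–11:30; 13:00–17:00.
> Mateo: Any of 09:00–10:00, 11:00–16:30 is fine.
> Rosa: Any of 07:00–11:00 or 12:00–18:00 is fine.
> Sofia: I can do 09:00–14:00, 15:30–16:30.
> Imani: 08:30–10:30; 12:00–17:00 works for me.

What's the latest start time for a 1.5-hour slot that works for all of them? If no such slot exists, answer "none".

none

Beatriz ∩ Mateo: 09:00-10:00, 11:00-11:30, 13:00-16:30.
Beatriz ∩ Mateo ∩ Rosa: 09:00-10:00, 13:00-16:30.
Beatriz ∩ Mateo ∩ Rosa ∩ Sofia: 09:00-10:00, 13:00-14:00, 15:30-16:30.
Beatriz ∩ Mateo ∩ Rosa ∩ Sofia ∩ Imani: 09:00-10:00, 13:00-14:00, 15:30-16:30.
No common window is at least 90 minutes long.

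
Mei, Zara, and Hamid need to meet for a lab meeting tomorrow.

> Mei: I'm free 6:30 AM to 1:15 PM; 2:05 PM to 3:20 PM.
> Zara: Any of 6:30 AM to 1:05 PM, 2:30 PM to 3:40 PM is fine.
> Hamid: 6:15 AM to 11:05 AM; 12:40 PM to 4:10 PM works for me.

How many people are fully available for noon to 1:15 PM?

1

Mei can make the full 12:00-13:15 slot — that's 1.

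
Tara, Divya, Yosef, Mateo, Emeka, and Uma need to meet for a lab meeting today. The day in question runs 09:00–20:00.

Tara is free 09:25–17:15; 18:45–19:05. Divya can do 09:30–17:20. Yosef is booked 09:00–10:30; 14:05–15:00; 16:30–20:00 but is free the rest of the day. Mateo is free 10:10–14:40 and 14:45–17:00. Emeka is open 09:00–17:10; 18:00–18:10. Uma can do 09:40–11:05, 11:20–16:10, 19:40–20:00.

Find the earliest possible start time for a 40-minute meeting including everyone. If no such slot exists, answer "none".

Tara free: 09:25-17:15, 18:45-19:05.
Divya free: 09:30-17:20.
Yosef free: 10:30-14:05, 15:00-16:30 (invert busy blocks within the working day).
Mateo free: 10:10-14:40, 14:45-17:00.
Emeka free: 09:00-17:10, 18:00-18:10.
Uma free: 09:40-11:05, 11:20-16:10, 19:40-20:00.
Tara ∩ Divya: 09:30-17:15.
Tara ∩ Divya ∩ Yosef: 10:30-14:05, 15:00-16:30.
Tara ∩ Divya ∩ Yosef ∩ Mateo: 10:30-14:05, 15:00-16:30.
Tara ∩ Divya ∩ Yosef ∩ Mateo ∩ Emeka: 10:30-14:05, 15:00-16:30.
Tara ∩ Divya ∩ Yosef ∩ Mateo ∩ Emeka ∩ Uma: 10:30-11:05, 11:20-14:05, 15:00-16:10.
The first common window of at least 40 minutes is 11:20-14:05, so the earliest start is 11:20.

11:20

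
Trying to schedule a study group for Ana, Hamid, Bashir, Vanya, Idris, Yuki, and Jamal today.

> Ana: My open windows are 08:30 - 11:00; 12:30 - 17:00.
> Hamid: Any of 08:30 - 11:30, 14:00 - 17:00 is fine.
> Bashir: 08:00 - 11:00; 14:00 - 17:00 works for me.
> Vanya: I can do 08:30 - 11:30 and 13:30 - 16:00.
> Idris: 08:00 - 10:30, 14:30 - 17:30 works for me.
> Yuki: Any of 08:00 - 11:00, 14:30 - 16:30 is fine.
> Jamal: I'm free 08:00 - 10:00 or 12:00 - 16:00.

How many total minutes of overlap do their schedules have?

Ana ∩ Hamid: 08:30-11:00, 14:00-17:00.
Ana ∩ Hamid ∩ Bashir: 08:30-11:00, 14:00-17:00.
Ana ∩ Hamid ∩ Bashir ∩ Vanya: 08:30-11:00, 14:00-16:00.
Ana ∩ Hamid ∩ Bashir ∩ Vanya ∩ Idris: 08:30-10:30, 14:30-16:00.
Ana ∩ Hamid ∩ Bashir ∩ Vanya ∩ Idris ∩ Yuki: 08:30-10:30, 14:30-16:00.
Ana ∩ Hamid ∩ Bashir ∩ Vanya ∩ Idris ∩ Yuki ∩ Jamal: 08:30-10:00, 14:30-16:00.
Summing the common windows: 90 + 90 = 180 minutes.

180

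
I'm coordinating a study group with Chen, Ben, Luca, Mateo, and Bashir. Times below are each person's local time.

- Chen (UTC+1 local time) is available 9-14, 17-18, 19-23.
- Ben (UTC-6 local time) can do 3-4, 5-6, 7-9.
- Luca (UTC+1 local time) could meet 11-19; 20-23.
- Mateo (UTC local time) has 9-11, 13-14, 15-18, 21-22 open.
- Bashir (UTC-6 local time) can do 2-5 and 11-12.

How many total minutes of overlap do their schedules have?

0

Chen in UTC: 08:00-13:00, 16:00-17:00, 18:00-22:00 (subtract 1h to convert from UTC+1).
Ben in UTC: 09:00-10:00, 11:00-12:00, 13:00-15:00 (add 6h to convert from UTC-6).
Luca in UTC: 10:00-18:00, 19:00-22:00 (subtract 1h to convert from UTC+1).
Mateo in UTC: 09:00-11:00, 13:00-14:00, 15:00-18:00, 21:00-22:00.
Bashir in UTC: 08:00-11:00, 17:00-18:00 (add 6h to convert from UTC-6).
Chen ∩ Ben: 09:00-10:00, 11:00-12:00.
Chen ∩ Ben ∩ Luca: 11:00-12:00.
Chen ∩ Ben ∩ Luca ∩ Mateo: ∅.
Chen ∩ Ben ∩ Luca ∩ Mateo ∩ Bashir: ∅.
There is no time when everyone is free.
There is no common window, so the total is 0 minutes.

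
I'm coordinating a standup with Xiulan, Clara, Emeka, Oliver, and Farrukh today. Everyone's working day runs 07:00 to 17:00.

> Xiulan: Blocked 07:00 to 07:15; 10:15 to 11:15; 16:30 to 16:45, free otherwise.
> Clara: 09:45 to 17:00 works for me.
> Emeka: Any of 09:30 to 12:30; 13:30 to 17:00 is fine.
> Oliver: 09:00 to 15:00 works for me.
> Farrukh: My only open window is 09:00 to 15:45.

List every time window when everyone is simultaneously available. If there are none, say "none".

09:45-10:15, 11:15-12:30, 13:30-15:00

Xiulan free: 07:15-10:15, 11:15-16:30, 16:45-17:00 (invert busy blocks within the working day).
Clara free: 09:45-17:00.
Emeka free: 09:30-12:30, 13:30-17:00.
Oliver free: 09:00-15:00.
Farrukh free: 09:00-15:45.
Xiulan ∩ Clara: 09:45-10:15, 11:15-16:30, 16:45-17:00.
Xiulan ∩ Clara ∩ Emeka: 09:45-10:15, 11:15-12:30, 13:30-16:30, 16:45-17:00.
Xiulan ∩ Clara ∩ Emeka ∩ Oliver: 09:45-10:15, 11:15-12:30, 13:30-15:00.
Xiulan ∩ Clara ∩ Emeka ∩ Oliver ∩ Farrukh: 09:45-10:15, 11:15-12:30, 13:30-15:00.
So the common availability across everyone is 09:45-10:15, 11:15-12:30, 13:30-15:00.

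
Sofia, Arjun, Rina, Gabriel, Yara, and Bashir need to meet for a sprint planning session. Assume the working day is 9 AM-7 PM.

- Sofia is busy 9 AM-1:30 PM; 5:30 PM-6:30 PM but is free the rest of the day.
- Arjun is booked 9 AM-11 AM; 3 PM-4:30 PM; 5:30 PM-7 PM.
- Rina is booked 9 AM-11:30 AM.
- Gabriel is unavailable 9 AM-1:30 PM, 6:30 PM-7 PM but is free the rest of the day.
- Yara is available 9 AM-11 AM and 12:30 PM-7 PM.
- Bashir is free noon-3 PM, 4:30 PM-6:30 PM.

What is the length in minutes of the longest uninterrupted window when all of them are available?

Sofia free: 13:30-17:30, 18:30-19:00 (invert busy blocks within the working day).
Arjun free: 11:00-15:00, 16:30-17:30 (invert busy blocks within the working day).
Rina free: 11:30-19:00 (invert busy blocks within the working day).
Gabriel free: 13:30-18:30 (invert busy blocks within the working day).
Yara free: 09:00-11:00, 12:30-19:00.
Bashir free: 12:00-15:00, 16:30-18:30.
Sofia ∩ Arjun: 13:30-15:00, 16:30-17:30.
Sofia ∩ Arjun ∩ Rina: 13:30-15:00, 16:30-17:30.
Sofia ∩ Arjun ∩ Rina ∩ Gabriel: 13:30-15:00, 16:30-17:30.
Sofia ∩ Arjun ∩ Rina ∩ Gabriel ∩ Yara: 13:30-15:00, 16:30-17:30.
Sofia ∩ Arjun ∩ Rina ∩ Gabriel ∩ Yara ∩ Bashir: 13:30-15:00, 16:30-17:30.
The longest is 13:30-15:00 at 90 minutes.

90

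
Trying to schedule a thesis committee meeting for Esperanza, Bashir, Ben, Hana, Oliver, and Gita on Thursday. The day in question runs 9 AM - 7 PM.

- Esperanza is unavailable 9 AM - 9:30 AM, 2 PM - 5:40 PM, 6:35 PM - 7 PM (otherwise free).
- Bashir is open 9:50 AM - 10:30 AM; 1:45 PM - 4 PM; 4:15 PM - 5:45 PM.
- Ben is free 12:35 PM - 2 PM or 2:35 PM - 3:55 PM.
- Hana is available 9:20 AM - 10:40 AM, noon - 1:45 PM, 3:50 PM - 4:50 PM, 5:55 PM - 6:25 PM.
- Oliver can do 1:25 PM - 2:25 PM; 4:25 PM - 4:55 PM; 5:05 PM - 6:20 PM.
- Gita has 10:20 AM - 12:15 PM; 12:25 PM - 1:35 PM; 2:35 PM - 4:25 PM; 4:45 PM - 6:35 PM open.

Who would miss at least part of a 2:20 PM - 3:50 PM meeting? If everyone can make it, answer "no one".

Ben, Esperanza, Gita, Hana, Oliver

Esperanza free: 09:30-14:00, 17:40-18:35 (invert busy blocks within the working day).
Bashir free: 09:50-10:30, 13:45-16:00, 16:15-17:45.
Ben free: 12:35-14:00, 14:35-15:55.
Hana free: 09:20-10:40, 12:00-13:45, 15:50-16:50, 17:55-18:25.
Oliver free: 13:25-14:25, 16:25-16:55, 17:05-18:20.
Gita free: 10:20-12:15, 12:25-13:35, 14:35-16:25, 16:45-18:35.
Esperanza: not fully free for 14:20-15:50. Bashir: free for 14:20-15:50. Ben: not fully free for 14:20-15:50. Hana: not fully free for 14:20-15:50. Oliver: not fully free for 14:20-15:50. Gita: not fully free for 14:20-15:50.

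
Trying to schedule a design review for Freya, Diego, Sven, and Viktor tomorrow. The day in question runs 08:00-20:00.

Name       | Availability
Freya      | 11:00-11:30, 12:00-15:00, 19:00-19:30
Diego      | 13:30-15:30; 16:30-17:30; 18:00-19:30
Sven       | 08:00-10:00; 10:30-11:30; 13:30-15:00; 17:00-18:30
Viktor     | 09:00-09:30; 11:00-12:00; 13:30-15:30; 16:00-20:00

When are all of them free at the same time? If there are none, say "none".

Freya ∩ Diego: 13:30-15:00, 19:00-19:30.
Freya ∩ Diego ∩ Sven: 13:30-15:00.
Freya ∩ Diego ∩ Sven ∩ Viktor: 13:30-15:00.

13:30-15:00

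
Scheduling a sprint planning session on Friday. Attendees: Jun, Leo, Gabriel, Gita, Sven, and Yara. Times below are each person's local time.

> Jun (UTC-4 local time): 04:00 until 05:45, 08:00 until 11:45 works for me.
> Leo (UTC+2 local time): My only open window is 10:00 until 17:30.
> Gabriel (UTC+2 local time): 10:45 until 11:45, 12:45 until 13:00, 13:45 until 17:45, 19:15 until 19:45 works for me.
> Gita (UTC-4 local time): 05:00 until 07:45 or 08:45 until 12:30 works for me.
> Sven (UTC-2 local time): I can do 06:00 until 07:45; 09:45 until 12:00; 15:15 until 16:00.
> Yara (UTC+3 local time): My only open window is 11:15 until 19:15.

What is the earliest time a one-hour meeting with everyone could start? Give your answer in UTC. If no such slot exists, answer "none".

Jun in UTC: 08:00-09:45, 12:00-15:45 (add 4h to convert from UTC-4).
Leo in UTC: 08:00-15:30 (subtract 2h to convert from UTC+2).
Gabriel in UTC: 08:45-09:45, 10:45-11:00, 11:45-15:45, 17:15-17:45 (subtract 2h to convert from UTC+2).
Gita in UTC: 09:00-11:45, 12:45-16:30 (add 4h to convert from UTC-4).
Sven in UTC: 08:00-09:45, 11:45-14:00, 17:15-18:00 (add 2h to convert from UTC-2).
Yara in UTC: 08:15-16:15 (subtract 3h to convert from UTC+3).
Jun ∩ Leo: 08:00-09:45, 12:00-15:30.
Jun ∩ Leo ∩ Gabriel: 08:45-09:45, 12:00-15:30.
Jun ∩ Leo ∩ Gabriel ∩ Gita: 09:00-09:45, 12:45-15:30.
Jun ∩ Leo ∩ Gabriel ∩ Gita ∩ Sven: 09:00-09:45, 12:45-14:00.
Jun ∩ Leo ∩ Gabriel ∩ Gita ∩ Sven ∩ Yara: 09:00-09:45, 12:45-14:00.
The first common window of at least 60 minutes is 12:45-14:00, so the earliest start is 12:45.

12:45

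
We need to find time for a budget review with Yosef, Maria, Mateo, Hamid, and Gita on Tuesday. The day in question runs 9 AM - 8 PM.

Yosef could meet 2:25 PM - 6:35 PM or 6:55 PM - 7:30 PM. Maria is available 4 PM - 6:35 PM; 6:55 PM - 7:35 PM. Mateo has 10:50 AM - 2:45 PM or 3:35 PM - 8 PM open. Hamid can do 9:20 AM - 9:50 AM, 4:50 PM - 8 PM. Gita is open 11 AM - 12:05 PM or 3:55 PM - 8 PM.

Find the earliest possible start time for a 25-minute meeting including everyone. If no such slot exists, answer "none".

Yosef ∩ Maria: 16:00-18:35, 18:55-19:30.
Yosef ∩ Maria ∩ Mateo: 16:00-18:35, 18:55-19:30.
Yosef ∩ Maria ∩ Mateo ∩ Hamid: 16:50-18:35, 18:55-19:30.
Yosef ∩ Maria ∩ Mateo ∩ Hamid ∩ Gita: 16:50-18:35, 18:55-19:30.
The first common window of at least 25 minutes is 16:50-18:35, so the earliest start is 16:50.

16:50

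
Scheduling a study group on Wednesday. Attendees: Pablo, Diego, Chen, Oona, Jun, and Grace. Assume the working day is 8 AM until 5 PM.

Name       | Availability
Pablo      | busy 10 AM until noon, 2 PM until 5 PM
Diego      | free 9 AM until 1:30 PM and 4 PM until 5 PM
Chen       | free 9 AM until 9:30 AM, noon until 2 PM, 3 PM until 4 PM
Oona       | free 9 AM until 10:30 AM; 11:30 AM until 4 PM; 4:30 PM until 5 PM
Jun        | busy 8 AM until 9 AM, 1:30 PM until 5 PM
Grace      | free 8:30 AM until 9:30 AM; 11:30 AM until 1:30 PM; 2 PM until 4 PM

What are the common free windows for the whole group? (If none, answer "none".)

Pablo free: 08:00-10:00, 12:00-14:00 (invert busy blocks within the working day).
Diego free: 09:00-13:30, 16:00-17:00.
Chen free: 09:00-09:30, 12:00-14:00, 15:00-16:00.
Oona free: 09:00-10:30, 11:30-16:00, 16:30-17:00.
Jun free: 09:00-13:30 (invert busy blocks within the working day).
Grace free: 08:30-09:30, 11:30-13:30, 14:00-16:00.
Pablo ∩ Diego: 09:00-10:00, 12:00-13:30.
Pablo ∩ Diego ∩ Chen: 09:00-09:30, 12:00-13:30.
Pablo ∩ Diego ∩ Chen ∩ Oona: 09:00-09:30, 12:00-13:30.
Pablo ∩ Diego ∩ Chen ∩ Oona ∩ Jun: 09:00-09:30, 12:00-13:30.
Pablo ∩ Diego ∩ Chen ∩ Oona ∩ Jun ∩ Grace: 09:00-09:30, 12:00-13:30.

09:00-09:30, 12:00-13:30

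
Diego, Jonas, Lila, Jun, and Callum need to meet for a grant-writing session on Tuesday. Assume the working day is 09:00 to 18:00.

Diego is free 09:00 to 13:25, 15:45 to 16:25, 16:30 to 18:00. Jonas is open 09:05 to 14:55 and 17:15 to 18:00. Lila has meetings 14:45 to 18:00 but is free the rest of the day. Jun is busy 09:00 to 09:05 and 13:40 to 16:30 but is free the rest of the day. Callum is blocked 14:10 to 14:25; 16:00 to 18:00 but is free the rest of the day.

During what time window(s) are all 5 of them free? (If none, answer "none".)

Diego free: 09:00-13:25, 15:45-16:25, 16:30-18:00.
Jonas free: 09:05-14:55, 17:15-18:00.
Lila free: 09:00-14:45 (invert busy blocks within the working day).
Jun free: 09:05-13:40, 16:30-18:00 (invert busy blocks within the working day).
Callum free: 09:00-14:10, 14:25-16:00 (invert busy blocks within the working day).
Diego ∩ Jonas: 09:05-13:25, 17:15-18:00.
Diego ∩ Jonas ∩ Lila: 09:05-13:25.
Diego ∩ Jonas ∩ Lila ∩ Jun: 09:05-13:25.
Diego ∩ Jonas ∩ Lila ∩ Jun ∩ Callum: 09:05-13:25.
So the common availability across everyone is 09:05-13:25.

09:05-13:25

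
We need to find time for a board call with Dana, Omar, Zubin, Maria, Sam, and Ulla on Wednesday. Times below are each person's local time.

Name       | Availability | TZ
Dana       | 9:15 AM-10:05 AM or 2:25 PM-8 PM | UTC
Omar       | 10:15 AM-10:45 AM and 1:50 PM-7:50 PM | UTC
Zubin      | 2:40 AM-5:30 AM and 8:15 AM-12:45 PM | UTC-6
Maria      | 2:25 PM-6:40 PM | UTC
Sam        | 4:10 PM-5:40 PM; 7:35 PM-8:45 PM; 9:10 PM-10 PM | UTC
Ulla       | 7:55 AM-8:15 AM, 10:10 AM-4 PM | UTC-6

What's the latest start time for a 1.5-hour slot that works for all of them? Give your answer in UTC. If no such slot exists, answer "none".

Dana in UTC: 09:15-10:05, 14:25-20:00.
Omar in UTC: 10:15-10:45, 13:50-19:50.
Zubin in UTC: 08:40-11:30, 14:15-18:45 (add 6h to convert from UTC-6).
Maria in UTC: 14:25-18:40.
Sam in UTC: 16:10-17:40, 19:35-20:45, 21:10-22:00.
Ulla in UTC: 13:55-14:15, 16:10-22:00 (add 6h to convert from UTC-6).
Dana ∩ Omar: 14:25-19:50.
Dana ∩ Omar ∩ Zubin: 14:25-18:45.
Dana ∩ Omar ∩ Zubin ∩ Maria: 14:25-18:40.
Dana ∩ Omar ∩ Zubin ∩ Maria ∩ Sam: 16:10-17:40.
Dana ∩ Omar ∩ Zubin ∩ Maria ∩ Sam ∩ Ulla: 16:10-17:40.
Those are the intersection windows.
The last common window of at least 90 minutes is 16:10-17:40; a 90-minute meeting can start as late as 16:10 and still end by 17:40.

16:10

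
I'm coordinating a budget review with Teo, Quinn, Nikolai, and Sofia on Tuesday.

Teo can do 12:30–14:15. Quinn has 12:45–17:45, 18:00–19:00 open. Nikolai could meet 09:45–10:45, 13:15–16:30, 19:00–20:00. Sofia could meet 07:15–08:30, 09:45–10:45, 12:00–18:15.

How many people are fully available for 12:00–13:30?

1

Sofia can make the full 12:00-13:30 slot — that's 1.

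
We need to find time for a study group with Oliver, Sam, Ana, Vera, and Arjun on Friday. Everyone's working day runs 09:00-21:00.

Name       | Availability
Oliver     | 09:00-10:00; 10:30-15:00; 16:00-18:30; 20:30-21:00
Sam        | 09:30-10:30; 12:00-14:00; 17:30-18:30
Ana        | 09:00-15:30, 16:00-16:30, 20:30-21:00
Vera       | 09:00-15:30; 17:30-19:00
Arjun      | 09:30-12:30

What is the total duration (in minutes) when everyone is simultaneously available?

Oliver ∩ Sam: 09:30-10:00, 12:00-14:00, 17:30-18:30.
Oliver ∩ Sam ∩ Ana: 09:30-10:00, 12:00-14:00.
Oliver ∩ Sam ∩ Ana ∩ Vera: 09:30-10:00, 12:00-14:00.
Oliver ∩ Sam ∩ Ana ∩ Vera ∩ Arjun: 09:30-10:00, 12:00-12:30.
Summing the common windows: 30 + 30 = 60 minutes.

60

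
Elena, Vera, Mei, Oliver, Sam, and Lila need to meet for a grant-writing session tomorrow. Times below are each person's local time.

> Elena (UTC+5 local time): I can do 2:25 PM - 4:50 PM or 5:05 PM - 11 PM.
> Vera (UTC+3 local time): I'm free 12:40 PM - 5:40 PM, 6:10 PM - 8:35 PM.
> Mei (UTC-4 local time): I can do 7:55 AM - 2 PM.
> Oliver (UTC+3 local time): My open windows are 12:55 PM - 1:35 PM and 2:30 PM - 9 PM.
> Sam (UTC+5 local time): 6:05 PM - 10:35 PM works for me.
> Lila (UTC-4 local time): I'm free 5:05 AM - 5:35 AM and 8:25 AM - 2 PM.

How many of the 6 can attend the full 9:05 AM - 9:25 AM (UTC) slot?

1

Elena in UTC: 09:25-11:50, 12:05-18:00 (subtract 5h to convert from UTC+5).
Vera in UTC: 09:40-14:40, 15:10-17:35 (subtract 3h to convert from UTC+3).
Mei in UTC: 11:55-18:00 (add 4h to convert from UTC-4).
Oliver in UTC: 09:55-10:35, 11:30-18:00 (subtract 3h to convert from UTC+3).
Sam in UTC: 13:05-17:35 (subtract 5h to convert from UTC+5).
Lila in UTC: 09:05-09:35, 12:25-18:00 (add 4h to convert from UTC-4).
Lila can make the full 09:05-09:25 slot — that's 1.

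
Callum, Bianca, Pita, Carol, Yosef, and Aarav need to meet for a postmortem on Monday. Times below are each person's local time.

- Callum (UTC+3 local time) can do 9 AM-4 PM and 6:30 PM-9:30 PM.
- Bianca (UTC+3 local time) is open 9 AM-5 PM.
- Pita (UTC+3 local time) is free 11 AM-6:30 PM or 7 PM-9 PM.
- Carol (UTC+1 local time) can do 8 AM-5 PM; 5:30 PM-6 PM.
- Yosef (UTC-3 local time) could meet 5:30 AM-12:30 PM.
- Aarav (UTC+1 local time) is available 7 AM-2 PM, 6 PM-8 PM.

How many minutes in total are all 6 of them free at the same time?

Callum in UTC: 06:00-13:00, 15:30-18:30 (subtract 3h to convert from UTC+3).
Bianca in UTC: 06:00-14:00 (subtract 3h to convert from UTC+3).
Pita in UTC: 08:00-15:30, 16:00-18:00 (subtract 3h to convert from UTC+3).
Carol in UTC: 07:00-16:00, 16:30-17:00 (subtract 1h to convert from UTC+1).
Yosef in UTC: 08:30-15:30 (add 3h to convert from UTC-3).
Aarav in UTC: 06:00-13:00, 17:00-19:00 (subtract 1h to convert from UTC+1).
Callum ∩ Bianca: 06:00-13:00.
Callum ∩ Bianca ∩ Pita: 08:00-13:00.
Callum ∩ Bianca ∩ Pita ∩ Carol: 08:00-13:00.
Callum ∩ Bianca ∩ Pita ∩ Carol ∩ Yosef: 08:30-13:00.
Callum ∩ Bianca ∩ Pita ∩ Carol ∩ Yosef ∩ Aarav: 08:30-13:00.
That's a single block of 270 minutes.

270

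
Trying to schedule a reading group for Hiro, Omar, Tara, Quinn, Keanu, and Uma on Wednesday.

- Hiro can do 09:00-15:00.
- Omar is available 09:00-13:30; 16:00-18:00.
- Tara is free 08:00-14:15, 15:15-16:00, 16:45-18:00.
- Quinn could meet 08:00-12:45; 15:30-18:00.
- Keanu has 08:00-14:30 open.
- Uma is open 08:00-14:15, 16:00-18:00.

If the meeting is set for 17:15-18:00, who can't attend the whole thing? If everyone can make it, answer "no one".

Hiro, Keanu

Hiro: not fully free for 17:15-18:00. Omar: free for 17:15-18:00. Tara: free for 17:15-18:00. Quinn: free for 17:15-18:00. Keanu: not fully free for 17:15-18:00. Uma: free for 17:15-18:00.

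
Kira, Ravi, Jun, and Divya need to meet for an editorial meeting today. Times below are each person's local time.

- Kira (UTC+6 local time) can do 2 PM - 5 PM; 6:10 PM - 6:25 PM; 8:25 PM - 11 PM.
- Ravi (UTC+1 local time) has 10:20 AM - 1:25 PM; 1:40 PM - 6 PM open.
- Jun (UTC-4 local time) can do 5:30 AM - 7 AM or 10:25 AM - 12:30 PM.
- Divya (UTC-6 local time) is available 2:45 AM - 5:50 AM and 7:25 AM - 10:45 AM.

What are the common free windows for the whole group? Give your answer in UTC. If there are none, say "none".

09:30-11:00, 14:25-16:30

Kira in UTC: 08:00-11:00, 12:10-12:25, 14:25-17:00 (subtract 6h to convert from UTC+6).
Ravi in UTC: 09:20-12:25, 12:40-17:00 (subtract 1h to convert from UTC+1).
Jun in UTC: 09:30-11:00, 14:25-16:30 (add 4h to convert from UTC-4).
Divya in UTC: 08:45-11:50, 13:25-16:45 (add 6h to convert from UTC-6).
Kira ∩ Ravi: 09:20-11:00, 12:10-12:25, 14:25-17:00.
Kira ∩ Ravi ∩ Jun: 09:30-11:00, 14:25-16:30.
Kira ∩ Ravi ∩ Jun ∩ Divya: 09:30-11:00, 14:25-16:30.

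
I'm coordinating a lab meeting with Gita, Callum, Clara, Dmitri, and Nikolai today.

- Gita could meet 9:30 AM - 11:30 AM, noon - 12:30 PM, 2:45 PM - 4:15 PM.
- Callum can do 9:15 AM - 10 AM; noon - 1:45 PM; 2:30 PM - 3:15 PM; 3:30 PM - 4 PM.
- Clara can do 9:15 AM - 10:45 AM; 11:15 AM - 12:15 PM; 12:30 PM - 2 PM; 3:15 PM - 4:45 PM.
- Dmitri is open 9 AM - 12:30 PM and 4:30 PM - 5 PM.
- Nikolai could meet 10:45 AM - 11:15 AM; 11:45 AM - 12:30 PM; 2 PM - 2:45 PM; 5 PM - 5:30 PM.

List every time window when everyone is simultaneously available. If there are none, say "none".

12:00-12:15

Gita ∩ Callum: 09:30-10:00, 12:00-12:30, 14:45-15:15, 15:30-16:00.
Gita ∩ Callum ∩ Clara: 09:30-10:00, 12:00-12:15, 15:30-16:00.
Gita ∩ Callum ∩ Clara ∩ Dmitri: 09:30-10:00, 12:00-12:15.
Gita ∩ Callum ∩ Clara ∩ Dmitri ∩ Nikolai: 12:00-12:15.
Those are the intersection windows.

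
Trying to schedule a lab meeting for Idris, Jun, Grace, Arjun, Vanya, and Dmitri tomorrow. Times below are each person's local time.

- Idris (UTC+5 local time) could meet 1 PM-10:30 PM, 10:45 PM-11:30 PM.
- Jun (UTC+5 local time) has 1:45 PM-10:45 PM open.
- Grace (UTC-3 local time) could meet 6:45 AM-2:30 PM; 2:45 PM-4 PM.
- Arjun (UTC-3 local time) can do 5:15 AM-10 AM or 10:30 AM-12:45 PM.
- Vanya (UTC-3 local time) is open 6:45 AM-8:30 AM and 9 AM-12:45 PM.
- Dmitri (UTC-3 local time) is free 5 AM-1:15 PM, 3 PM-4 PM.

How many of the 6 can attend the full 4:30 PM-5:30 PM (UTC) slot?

Idris in UTC: 08:00-17:30, 17:45-18:30 (subtract 5h to convert from UTC+5).
Jun in UTC: 08:45-17:45 (subtract 5h to convert from UTC+5).
Grace in UTC: 09:45-17:30, 17:45-19:00 (add 3h to convert from UTC-3).
Arjun in UTC: 08:15-13:00, 13:30-15:45 (add 3h to convert from UTC-3).
Vanya in UTC: 09:45-11:30, 12:00-15:45 (add 3h to convert from UTC-3).
Dmitri in UTC: 08:00-16:15, 18:00-19:00 (add 3h to convert from UTC-3).
Idris, Jun, and Grace can make the full 16:30-17:30 slot — that's 3.

3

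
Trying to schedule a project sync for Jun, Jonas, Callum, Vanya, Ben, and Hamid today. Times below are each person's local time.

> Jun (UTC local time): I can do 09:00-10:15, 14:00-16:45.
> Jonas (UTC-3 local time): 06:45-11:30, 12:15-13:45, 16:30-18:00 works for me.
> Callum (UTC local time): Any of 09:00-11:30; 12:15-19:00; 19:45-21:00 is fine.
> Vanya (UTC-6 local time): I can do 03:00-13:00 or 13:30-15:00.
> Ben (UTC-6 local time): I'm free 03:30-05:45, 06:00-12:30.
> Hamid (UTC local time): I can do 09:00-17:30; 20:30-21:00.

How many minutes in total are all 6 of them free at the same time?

150

Jun in UTC: 09:00-10:15, 14:00-16:45.
Jonas in UTC: 09:45-14:30, 15:15-16:45, 19:30-21:00 (add 3h to convert from UTC-3).
Callum in UTC: 09:00-11:30, 12:15-19:00, 19:45-21:00.
Vanya in UTC: 09:00-19:00, 19:30-21:00 (add 6h to convert from UTC-6).
Ben in UTC: 09:30-11:45, 12:00-18:30 (add 6h to convert from UTC-6).
Hamid in UTC: 09:00-17:30, 20:30-21:00.
Jun ∩ Jonas: 09:45-10:15, 14:00-14:30, 15:15-16:45.
Jun ∩ Jonas ∩ Callum: 09:45-10:15, 14:00-14:30, 15:15-16:45.
Jun ∩ Jonas ∩ Callum ∩ Vanya: 09:45-10:15, 14:00-14:30, 15:15-16:45.
Jun ∩ Jonas ∩ Callum ∩ Vanya ∩ Ben: 09:45-10:15, 14:00-14:30, 15:15-16:45.
Jun ∩ Jonas ∩ Callum ∩ Vanya ∩ Ben ∩ Hamid: 09:45-10:15, 14:00-14:30, 15:15-16:45.
So the common availability across everyone is 09:45-10:15, 14:00-14:30, 15:15-16:45.
Summing the common windows: 30 + 30 + 90 = 150 minutes.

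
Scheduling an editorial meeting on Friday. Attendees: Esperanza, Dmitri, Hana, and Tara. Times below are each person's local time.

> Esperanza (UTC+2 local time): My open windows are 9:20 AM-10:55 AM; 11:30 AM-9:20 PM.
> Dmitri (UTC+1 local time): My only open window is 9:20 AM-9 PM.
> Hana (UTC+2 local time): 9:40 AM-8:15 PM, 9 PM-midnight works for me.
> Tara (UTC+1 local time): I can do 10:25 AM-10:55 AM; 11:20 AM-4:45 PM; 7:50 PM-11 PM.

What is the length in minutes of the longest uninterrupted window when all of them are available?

Esperanza in UTC: 07:20-08:55, 09:30-19:20 (subtract 2h to convert from UTC+2).
Dmitri in UTC: 08:20-20:00 (subtract 1h to convert from UTC+1).
Hana in UTC: 07:40-18:15, 19:00-22:00 (subtract 2h to convert from UTC+2).
Tara in UTC: 09:25-09:55, 10:20-15:45, 18:50-22:00 (subtract 1h to convert from UTC+1).
Esperanza ∩ Dmitri: 08:20-08:55, 09:30-19:20.
Esperanza ∩ Dmitri ∩ Hana: 08:20-08:55, 09:30-18:15, 19:00-19:20.
Esperanza ∩ Dmitri ∩ Hana ∩ Tara: 09:30-09:55, 10:20-15:45, 19:00-19:20.
The longest is 10:20-15:45 at 325 minutes.

325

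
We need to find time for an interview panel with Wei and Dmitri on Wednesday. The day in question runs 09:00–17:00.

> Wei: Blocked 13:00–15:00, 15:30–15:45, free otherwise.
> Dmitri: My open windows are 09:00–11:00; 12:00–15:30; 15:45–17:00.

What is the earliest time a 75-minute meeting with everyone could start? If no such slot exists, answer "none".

09:00

Wei free: 09:00-13:00, 15:00-15:30, 15:45-17:00 (invert busy blocks within the working day).
Dmitri free: 09:00-11:00, 12:00-15:30, 15:45-17:00.
Wei ∩ Dmitri: 09:00-11:00, 12:00-13:00, 15:00-15:30, 15:45-17:00.
The first common window of at least 75 minutes is 09:00-11:00, so the earliest start is 09:00.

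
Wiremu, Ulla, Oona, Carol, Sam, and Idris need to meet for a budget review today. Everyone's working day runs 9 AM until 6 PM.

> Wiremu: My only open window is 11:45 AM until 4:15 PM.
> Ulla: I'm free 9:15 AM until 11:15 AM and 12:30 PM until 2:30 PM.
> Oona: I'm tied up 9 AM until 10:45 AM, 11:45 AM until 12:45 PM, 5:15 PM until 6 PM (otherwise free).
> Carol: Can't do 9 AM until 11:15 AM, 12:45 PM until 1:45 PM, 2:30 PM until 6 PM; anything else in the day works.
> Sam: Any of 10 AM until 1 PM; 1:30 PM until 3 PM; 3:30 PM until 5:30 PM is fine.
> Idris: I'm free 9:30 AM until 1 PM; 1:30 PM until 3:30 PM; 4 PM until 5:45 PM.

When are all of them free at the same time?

Wiremu free: 11:45-16:15.
Ulla free: 09:15-11:15, 12:30-14:30.
Oona free: 10:45-11:45, 12:45-17:15 (invert busy blocks within the working day).
Carol free: 11:15-12:45, 13:45-14:30 (invert busy blocks within the working day).
Sam free: 10:00-13:00, 13:30-15:00, 15:30-17:30.
Idris free: 09:30-13:00, 13:30-15:30, 16:00-17:45.
Wiremu ∩ Ulla: 12:30-14:30.
Wiremu ∩ Ulla ∩ Oona: 12:45-14:30.
Wiremu ∩ Ulla ∩ Oona ∩ Carol: 13:45-14:30.
Wiremu ∩ Ulla ∩ Oona ∩ Carol ∩ Sam: 13:45-14:30.
Wiremu ∩ Ulla ∩ Oona ∩ Carol ∩ Sam ∩ Idris: 13:45-14:30.

13:45-14:30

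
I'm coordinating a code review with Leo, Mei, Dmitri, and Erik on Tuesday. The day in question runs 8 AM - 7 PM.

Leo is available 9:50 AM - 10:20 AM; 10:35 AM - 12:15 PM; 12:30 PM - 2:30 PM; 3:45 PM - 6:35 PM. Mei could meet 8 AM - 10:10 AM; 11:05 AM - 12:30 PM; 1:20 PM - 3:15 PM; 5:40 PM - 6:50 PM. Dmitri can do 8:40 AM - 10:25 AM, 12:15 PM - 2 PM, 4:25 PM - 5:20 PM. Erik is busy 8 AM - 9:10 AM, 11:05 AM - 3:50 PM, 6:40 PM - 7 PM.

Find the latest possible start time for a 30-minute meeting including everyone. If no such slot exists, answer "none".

Leo free: 09:50-10:20, 10:35-12:15, 12:30-14:30, 15:45-18:35.
Mei free: 08:00-10:10, 11:05-12:30, 13:20-15:15, 17:40-18:50.
Dmitri free: 08:40-10:25, 12:15-14:00, 16:25-17:20.
Erik free: 09:10-11:05, 15:50-18:40 (invert busy blocks within the working day).
Leo ∩ Mei: 09:50-10:10, 11:05-12:15, 13:20-14:30, 17:40-18:35.
Leo ∩ Mei ∩ Dmitri: 09:50-10:10, 13:20-14:00.
Leo ∩ Mei ∩ Dmitri ∩ Erik: 09:50-10:10.
So the common availability across everyone is 09:50-10:10.
No common window is at least 30 minutes long.

none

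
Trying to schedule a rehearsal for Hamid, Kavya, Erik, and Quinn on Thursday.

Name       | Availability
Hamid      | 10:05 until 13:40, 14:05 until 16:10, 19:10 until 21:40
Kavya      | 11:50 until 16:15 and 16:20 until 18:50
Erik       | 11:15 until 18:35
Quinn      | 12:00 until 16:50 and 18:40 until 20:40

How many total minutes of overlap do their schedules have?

Hamid ∩ Kavya: 11:50-13:40, 14:05-16:10.
Hamid ∩ Kavya ∩ Erik: 11:50-13:40, 14:05-16:10.
Hamid ∩ Kavya ∩ Erik ∩ Quinn: 12:00-13:40, 14:05-16:10.
Summing the common windows: 100 + 125 = 225 minutes.

225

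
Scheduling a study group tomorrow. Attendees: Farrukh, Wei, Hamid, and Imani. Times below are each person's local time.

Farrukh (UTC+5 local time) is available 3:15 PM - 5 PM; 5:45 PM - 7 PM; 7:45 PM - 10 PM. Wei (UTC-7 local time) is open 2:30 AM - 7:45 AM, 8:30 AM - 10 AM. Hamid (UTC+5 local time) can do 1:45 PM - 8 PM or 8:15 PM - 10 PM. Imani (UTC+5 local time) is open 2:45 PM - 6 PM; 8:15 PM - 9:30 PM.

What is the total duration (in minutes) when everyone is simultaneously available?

Farrukh in UTC: 10:15-12:00, 12:45-14:00, 14:45-17:00 (subtract 5h to convert from UTC+5).
Wei in UTC: 09:30-14:45, 15:30-17:00 (add 7h to convert from UTC-7).
Hamid in UTC: 08:45-15:00, 15:15-17:00 (subtract 5h to convert from UTC+5).
Imani in UTC: 09:45-13:00, 15:15-16:30 (subtract 5h to convert from UTC+5).
Farrukh ∩ Wei: 10:15-12:00, 12:45-14:00, 15:30-17:00.
Farrukh ∩ Wei ∩ Hamid: 10:15-12:00, 12:45-14:00, 15:30-17:00.
Farrukh ∩ Wei ∩ Hamid ∩ Imani: 10:15-12:00, 12:45-13:00, 15:30-16:30.
Those are the intersection windows.
Summing the common windows: 105 + 15 + 60 = 180 minutes.

180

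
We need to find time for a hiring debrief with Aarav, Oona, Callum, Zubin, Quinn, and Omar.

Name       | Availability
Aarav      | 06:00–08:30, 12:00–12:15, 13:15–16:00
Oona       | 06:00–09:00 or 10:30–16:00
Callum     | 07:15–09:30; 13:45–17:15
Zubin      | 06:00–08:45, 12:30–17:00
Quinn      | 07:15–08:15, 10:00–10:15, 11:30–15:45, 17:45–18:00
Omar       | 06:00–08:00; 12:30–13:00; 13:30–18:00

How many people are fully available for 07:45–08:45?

3

Oona, Callum, and Zubin can make the full 07:45-08:45 slot — that's 3.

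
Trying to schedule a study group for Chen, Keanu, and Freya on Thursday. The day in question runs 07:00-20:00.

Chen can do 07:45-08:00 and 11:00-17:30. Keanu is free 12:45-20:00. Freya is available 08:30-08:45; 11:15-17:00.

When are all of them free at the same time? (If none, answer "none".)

12:45-17:00

Chen ∩ Keanu: 12:45-17:30.
Chen ∩ Keanu ∩ Freya: 12:45-17:00.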